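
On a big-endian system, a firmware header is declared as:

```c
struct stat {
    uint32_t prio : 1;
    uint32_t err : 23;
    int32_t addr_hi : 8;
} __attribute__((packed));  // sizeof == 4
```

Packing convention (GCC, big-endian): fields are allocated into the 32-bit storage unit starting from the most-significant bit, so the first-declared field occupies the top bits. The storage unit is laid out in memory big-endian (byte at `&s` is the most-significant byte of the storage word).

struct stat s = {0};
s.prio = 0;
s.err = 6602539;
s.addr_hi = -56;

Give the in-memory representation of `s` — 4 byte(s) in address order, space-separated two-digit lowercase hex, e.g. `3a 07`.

prio:1 = 0 → 0x0 << 31 → word 0x00000000
err:23 = 6602539 → 0x64bf2b << 8 → word 0x64bf2b00
addr_hi:8 = -56 → 0xc8 << 0 → word 0x64bf2bc8
word = 0x64bf2bc8 → big-endian bytes:
  [0]=0x64  [1]=0xbf  [2]=0x2b  [3]=0xc8

64 bf 2b c8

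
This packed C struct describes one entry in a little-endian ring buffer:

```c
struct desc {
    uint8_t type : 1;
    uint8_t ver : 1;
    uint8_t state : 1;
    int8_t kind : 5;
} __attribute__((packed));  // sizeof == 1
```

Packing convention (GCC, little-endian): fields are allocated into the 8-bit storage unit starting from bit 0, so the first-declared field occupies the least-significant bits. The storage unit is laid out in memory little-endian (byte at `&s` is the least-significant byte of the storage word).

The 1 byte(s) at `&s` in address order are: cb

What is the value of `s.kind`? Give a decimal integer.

-7

[0]=0xcb (little-endian) → word 0xcb
type [0+:1] = (word>>0) & 0x1 = 1
ver [1+:1] = (word>>1) & 0x1 = 1
state [2+:1] = (word>>2) & 0x1 = 0
kind [3+:5] = (word>>3) & 0x1f = 25  ←
kind signed 5b, MSB=1: 25 - 32 = -7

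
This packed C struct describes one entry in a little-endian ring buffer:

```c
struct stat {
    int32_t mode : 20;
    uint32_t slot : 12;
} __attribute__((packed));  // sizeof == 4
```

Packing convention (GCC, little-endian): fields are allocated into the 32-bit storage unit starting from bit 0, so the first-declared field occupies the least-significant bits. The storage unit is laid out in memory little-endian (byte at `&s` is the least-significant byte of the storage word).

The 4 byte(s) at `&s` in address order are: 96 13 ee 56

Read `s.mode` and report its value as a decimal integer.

-126058

[0]=0x96 [1]=0x13 [2]=0xee [3]=0x56 (little-endian) → word 0x56ee1396
mode:20 @ bit 0 → (0x56ee1396>>0)&0xfffff = 0xe1396  ←
slot:12 @ bit 20 → (0x56ee1396>>20)&0xfff = 0x56e
mode signed 20b, MSB=1: 922518 - 1048576 = -126058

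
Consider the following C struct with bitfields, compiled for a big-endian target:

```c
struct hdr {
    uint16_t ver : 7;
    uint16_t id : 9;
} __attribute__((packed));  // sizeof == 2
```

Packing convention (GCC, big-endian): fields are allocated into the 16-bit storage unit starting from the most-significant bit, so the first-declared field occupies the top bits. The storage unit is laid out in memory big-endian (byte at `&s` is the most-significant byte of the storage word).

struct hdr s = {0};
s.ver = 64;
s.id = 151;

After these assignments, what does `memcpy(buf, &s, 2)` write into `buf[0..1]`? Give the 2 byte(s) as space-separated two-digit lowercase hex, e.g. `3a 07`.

80 97

[9+:7] ver=64 & 0x7f = 0x40; word=0x8000
[0+:9] id=151 & 0x1ff = 0x97; word=0x8097
word = 0x8097 → big-endian bytes:
  [0]=0x80  [1]=0x97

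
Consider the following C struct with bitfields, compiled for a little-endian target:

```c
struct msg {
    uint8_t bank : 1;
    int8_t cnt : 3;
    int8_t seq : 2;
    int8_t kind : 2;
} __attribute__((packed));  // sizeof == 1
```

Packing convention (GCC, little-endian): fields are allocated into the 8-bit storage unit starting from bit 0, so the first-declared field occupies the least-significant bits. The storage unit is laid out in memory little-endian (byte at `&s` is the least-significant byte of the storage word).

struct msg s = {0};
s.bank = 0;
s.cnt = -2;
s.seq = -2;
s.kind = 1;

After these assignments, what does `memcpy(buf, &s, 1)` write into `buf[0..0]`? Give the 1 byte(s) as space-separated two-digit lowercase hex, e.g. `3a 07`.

[0+:1] bank=0 & 0x1 = 0x0; word=0x00
[1+:3] cnt=-2 & 0x7 = 0x6; word=0x0c
[4+:2] seq=-2 & 0x3 = 0x2; word=0x2c
[6+:2] kind=1 & 0x3 = 0x1; word=0x6c
word = 0x6c → little-endian bytes:
  [0]=0x6c

6c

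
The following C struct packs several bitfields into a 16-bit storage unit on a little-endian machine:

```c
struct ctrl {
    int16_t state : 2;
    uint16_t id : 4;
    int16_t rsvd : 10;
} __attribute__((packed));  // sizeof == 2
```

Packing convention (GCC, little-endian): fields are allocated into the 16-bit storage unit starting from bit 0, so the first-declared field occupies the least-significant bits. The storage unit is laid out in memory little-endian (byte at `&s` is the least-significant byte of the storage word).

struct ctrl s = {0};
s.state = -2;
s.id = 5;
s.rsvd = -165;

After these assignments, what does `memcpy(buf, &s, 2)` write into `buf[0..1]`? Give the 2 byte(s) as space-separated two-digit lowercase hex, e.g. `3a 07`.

d6 d6

state (2b) val=-2 bits=0x2 at bit 0: 0x0002
id (4b) val=5 bits=0x5 at bit 2: 0x0016
rsvd (10b) val=-165 bits=0x35b at bit 6: 0xd6d6
word = 0xd6d6 → little-endian bytes:
  [0]=0xd6  [1]=0xd6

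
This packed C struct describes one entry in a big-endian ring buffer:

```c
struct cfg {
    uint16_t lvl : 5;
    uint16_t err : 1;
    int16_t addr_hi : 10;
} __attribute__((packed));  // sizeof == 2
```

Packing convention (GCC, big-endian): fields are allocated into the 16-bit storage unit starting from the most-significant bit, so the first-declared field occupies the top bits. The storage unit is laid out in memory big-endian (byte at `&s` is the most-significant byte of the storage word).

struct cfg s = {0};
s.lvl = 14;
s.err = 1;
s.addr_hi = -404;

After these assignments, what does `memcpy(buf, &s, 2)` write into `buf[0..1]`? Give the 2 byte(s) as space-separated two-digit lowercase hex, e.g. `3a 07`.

lvl (5b) val=14 bits=0xe at bit 11: 0x7000
err (1b) val=1 bits=0x1 at bit 10: 0x7400
addr_hi (10b) val=-404 bits=0x26c at bit 0: 0x766c
word = 0x766c → big-endian bytes:
  [0]=0x76  [1]=0x6c

76 6c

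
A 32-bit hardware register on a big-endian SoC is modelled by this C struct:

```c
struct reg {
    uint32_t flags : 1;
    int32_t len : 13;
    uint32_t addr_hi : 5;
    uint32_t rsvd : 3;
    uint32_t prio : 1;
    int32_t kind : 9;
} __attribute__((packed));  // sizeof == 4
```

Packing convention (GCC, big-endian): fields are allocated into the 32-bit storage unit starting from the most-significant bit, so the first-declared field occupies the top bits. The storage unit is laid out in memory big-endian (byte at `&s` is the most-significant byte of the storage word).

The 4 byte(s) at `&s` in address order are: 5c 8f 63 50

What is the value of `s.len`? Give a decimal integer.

-2269

[0]=0x5c [1]=0x8f [2]=0x63 [3]=0x50 (big-endian) → word 0x5c8f6350
flags [31+:1] = (word>>31) & 0x1 = 0
len [18+:13] = (word>>18) & 0x1fff = 5923  ←
addr_hi [13+:5] = (word>>13) & 0x1f = 27
rsvd [10+:3] = (word>>10) & 0x7 = 0
prio [9+:1] = (word>>9) & 0x1 = 1
kind [0+:9] = (word>>0) & 0x1ff = 336
len signed 13b, MSB=1: 5923 - 8192 = -2269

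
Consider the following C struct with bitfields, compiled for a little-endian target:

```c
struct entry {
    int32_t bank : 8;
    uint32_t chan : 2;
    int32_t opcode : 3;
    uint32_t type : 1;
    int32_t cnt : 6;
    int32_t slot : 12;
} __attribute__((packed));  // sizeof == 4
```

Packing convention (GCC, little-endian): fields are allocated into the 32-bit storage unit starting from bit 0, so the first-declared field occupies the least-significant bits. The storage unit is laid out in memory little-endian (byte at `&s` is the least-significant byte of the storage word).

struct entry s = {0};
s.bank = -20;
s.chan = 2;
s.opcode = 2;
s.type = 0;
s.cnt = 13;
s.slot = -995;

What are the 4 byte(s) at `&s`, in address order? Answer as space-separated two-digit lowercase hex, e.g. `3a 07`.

bank:8 = -20 → 0xec << 0 → word 0x000000ec
chan:2 = 2 → 0x2 << 8 → word 0x000002ec
opcode:3 = 2 → 0x2 << 10 → word 0x00000aec
type:1 = 0 → 0x0 << 13 → word 0x00000aec
cnt:6 = 13 → 0xd << 14 → word 0x00034aec
slot:12 = -995 → 0xc1d << 20 → word 0xc1d34aec
word = 0xc1d34aec → little-endian bytes:
  [0]=0xec  [1]=0x4a  [2]=0xd3  [3]=0xc1

ec 4a d3 c1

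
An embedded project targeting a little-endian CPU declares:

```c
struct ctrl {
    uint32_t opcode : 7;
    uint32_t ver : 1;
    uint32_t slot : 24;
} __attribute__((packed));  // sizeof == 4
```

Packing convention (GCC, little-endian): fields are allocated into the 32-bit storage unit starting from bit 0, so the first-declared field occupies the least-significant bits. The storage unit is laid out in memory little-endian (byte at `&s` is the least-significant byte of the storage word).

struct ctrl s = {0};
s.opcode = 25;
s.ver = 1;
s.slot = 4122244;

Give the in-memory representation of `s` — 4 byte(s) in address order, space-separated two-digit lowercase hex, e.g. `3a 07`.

99 84 e6 3e

opcode (7b) val=25 bits=0x19 at bit 0: 0x00000019
ver (1b) val=1 bits=0x1 at bit 7: 0x00000099
slot (24b) val=4122244 bits=0x3ee684 at bit 8: 0x3ee68499
word = 0x3ee68499 → little-endian bytes:
  [0]=0x99  [1]=0x84  [2]=0xe6  [3]=0x3e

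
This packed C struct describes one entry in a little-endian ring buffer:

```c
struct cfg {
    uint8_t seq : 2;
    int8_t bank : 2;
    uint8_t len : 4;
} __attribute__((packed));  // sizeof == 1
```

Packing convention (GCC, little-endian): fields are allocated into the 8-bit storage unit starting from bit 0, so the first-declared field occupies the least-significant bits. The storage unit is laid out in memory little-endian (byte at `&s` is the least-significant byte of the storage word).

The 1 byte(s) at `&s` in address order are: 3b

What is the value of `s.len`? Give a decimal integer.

3

[0]=0x3b (little-endian) → word 0x3b
seq:2 @ bit 0 → (0x3b>>0)&0x3 = 0x3
bank:2 @ bit 2 → (0x3b>>2)&0x3 = 0x2
len:4 @ bit 4 → (0x3b>>4)&0xf = 0x3  ←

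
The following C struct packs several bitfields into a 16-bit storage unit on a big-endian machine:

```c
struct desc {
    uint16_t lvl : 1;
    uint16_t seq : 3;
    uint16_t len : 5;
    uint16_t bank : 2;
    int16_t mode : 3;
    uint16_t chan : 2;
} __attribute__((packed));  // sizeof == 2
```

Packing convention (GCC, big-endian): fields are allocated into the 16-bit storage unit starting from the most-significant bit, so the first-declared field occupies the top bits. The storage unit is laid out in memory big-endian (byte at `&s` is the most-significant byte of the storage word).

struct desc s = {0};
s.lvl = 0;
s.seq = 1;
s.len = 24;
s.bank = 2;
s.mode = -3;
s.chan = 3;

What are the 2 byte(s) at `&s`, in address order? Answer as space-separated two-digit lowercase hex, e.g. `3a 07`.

lvl (1b) val=0 bits=0x0 at bit 15: 0x0000
seq (3b) val=1 bits=0x1 at bit 12: 0x1000
len (5b) val=24 bits=0x18 at bit 7: 0x1c00
bank (2b) val=2 bits=0x2 at bit 5: 0x1c40
mode (3b) val=-3 bits=0x5 at bit 2: 0x1c54
chan (2b) val=3 bits=0x3 at bit 0: 0x1c57
word = 0x1c57 → big-endian bytes:
  [0]=0x1c  [1]=0x57

1c 57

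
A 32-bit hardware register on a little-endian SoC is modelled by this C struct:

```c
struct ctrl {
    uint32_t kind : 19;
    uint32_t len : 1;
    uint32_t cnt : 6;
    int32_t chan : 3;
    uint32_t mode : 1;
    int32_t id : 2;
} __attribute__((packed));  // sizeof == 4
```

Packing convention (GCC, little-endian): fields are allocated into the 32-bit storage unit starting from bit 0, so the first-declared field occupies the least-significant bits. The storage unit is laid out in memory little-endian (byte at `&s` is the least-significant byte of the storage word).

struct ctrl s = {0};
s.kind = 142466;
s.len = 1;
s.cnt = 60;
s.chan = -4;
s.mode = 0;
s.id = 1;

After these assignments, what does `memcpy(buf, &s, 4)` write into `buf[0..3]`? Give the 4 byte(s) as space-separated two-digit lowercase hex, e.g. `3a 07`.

[0+:19] kind=142466 & 0x7ffff = 0x22c82; word=0x00022c82
[19+:1] len=1 & 0x1 = 0x1; word=0x000a2c82
[20+:6] cnt=60 & 0x3f = 0x3c; word=0x03ca2c82
[26+:3] chan=-4 & 0x7 = 0x4; word=0x13ca2c82
[29+:1] mode=0 & 0x1 = 0x0; word=0x13ca2c82
[30+:2] id=1 & 0x3 = 0x1; word=0x53ca2c82
word = 0x53ca2c82 → little-endian bytes:
  [0]=0x82  [1]=0x2c  [2]=0xca  [3]=0x53

82 2c ca 53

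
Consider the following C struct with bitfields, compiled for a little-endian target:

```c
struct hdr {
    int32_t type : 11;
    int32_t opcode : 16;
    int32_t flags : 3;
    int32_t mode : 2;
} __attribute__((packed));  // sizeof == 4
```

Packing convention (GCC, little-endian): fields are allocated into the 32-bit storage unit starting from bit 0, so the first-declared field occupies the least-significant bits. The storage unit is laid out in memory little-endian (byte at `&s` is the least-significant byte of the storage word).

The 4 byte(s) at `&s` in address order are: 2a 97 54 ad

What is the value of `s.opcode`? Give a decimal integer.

[0]=0x2a [1]=0x97 [2]=0x54 [3]=0xad (little-endian) → word 0xad54972a
type:11 @ bit 0 → (0xad54972a>>0)&0x7ff = 0x72a
opcode:16 @ bit 11 → (0xad54972a>>11)&0xffff = 0xaa92  ←
flags:3 @ bit 27 → (0xad54972a>>27)&0x7 = 0x5
mode:2 @ bit 30 → (0xad54972a>>30)&0x3 = 0x2
opcode signed 16b, MSB=1: 43666 - 65536 = -21870

-21870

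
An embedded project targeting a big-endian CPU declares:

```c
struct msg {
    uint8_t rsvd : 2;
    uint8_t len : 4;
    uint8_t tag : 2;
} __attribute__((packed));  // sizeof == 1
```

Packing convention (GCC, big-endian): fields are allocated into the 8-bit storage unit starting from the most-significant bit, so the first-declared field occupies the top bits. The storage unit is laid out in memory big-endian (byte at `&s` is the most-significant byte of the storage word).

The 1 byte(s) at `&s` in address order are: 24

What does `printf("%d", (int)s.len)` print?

[0]=0x24 (big-endian) → word 0x24
rsvd [6+:2] = (word>>6) & 0x3 = 0
len [2+:4] = (word>>2) & 0xf = 9  ←
tag [0+:2] = (word>>0) & 0x3 = 0

9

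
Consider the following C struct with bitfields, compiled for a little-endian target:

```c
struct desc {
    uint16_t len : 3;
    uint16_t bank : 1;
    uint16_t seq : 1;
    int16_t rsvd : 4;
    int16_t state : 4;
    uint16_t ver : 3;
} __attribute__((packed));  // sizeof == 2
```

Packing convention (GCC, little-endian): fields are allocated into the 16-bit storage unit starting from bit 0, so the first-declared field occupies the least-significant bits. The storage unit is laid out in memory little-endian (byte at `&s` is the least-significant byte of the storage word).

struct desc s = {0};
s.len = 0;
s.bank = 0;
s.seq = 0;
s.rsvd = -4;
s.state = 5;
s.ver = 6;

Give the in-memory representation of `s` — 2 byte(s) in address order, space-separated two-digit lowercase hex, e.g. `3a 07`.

80 cb

len:3 = 0 → 0x0 << 0 → word 0x0000
bank:1 = 0 → 0x0 << 3 → word 0x0000
seq:1 = 0 → 0x0 << 4 → word 0x0000
rsvd:4 = -4 → 0xc << 5 → word 0x0180
state:4 = 5 → 0x5 << 9 → word 0x0b80
ver:3 = 6 → 0x6 << 13 → word 0xcb80
word = 0xcb80 → little-endian bytes:
  [0]=0x80  [1]=0xcb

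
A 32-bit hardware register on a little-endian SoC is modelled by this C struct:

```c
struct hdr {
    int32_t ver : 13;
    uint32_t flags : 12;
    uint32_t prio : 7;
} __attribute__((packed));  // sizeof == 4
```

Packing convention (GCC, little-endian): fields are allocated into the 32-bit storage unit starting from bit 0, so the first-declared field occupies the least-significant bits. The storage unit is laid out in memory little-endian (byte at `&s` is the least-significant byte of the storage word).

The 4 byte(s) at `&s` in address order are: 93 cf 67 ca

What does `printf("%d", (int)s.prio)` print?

[0]=0x93 [1]=0xcf [2]=0x67 [3]=0xca (little-endian) → word 0xca67cf93
ver:13 @ bit 0 → (0xca67cf93>>0)&0x1fff = 0xf93
flags:12 @ bit 13 → (0xca67cf93>>13)&0xfff = 0x33e
prio:7 @ bit 25 → (0xca67cf93>>25)&0x7f = 0x65  ←

101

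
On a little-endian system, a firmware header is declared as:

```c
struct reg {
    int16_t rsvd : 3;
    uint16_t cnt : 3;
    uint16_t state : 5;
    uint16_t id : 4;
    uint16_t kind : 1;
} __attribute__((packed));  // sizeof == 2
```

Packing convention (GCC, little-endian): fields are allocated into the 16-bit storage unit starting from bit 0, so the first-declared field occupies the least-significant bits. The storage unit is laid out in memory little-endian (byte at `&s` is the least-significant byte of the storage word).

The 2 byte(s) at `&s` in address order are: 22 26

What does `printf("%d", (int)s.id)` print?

4

[0]=0x22 [1]=0x26 (little-endian) → word 0x2622
rsvd:3 @ bit 0 → (0x2622>>0)&0x7 = 0x2
cnt:3 @ bit 3 → (0x2622>>3)&0x7 = 0x4
state:5 @ bit 6 → (0x2622>>6)&0x1f = 0x18
id:4 @ bit 11 → (0x2622>>11)&0xf = 0x4  ←
kind:1 @ bit 15 → (0x2622>>15)&0x1 = 0x0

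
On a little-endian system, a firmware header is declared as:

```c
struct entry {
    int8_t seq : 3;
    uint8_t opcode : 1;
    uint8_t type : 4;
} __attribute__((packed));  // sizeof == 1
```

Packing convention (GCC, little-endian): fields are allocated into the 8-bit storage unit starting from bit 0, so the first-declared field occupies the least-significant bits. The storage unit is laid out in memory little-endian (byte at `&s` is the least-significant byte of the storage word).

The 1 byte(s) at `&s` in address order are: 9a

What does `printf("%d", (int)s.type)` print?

9

[0]=0x9a (little-endian) → word 0x9a
seq:3 @ bit 0 → (0x9a>>0)&0x7 = 0x2
opcode:1 @ bit 3 → (0x9a>>3)&0x1 = 0x1
type:4 @ bit 4 → (0x9a>>4)&0xf = 0x9  ←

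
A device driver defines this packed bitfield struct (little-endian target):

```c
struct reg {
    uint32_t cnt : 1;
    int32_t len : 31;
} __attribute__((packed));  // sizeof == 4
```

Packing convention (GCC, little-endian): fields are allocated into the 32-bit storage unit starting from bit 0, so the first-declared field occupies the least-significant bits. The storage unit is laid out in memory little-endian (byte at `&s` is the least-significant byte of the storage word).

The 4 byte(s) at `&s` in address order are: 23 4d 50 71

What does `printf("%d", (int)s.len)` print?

[0]=0x23 [1]=0x4d [2]=0x50 [3]=0x71 (little-endian) → word 0x71504d23
cnt:1 @ bit 0 → (0x71504d23>>0)&0x1 = 0x1
len:31 @ bit 1 → (0x71504d23>>1)&0x7fffffff = 0x38a82691  ←
len signed 31b, MSB=0: value = 950544017

950544017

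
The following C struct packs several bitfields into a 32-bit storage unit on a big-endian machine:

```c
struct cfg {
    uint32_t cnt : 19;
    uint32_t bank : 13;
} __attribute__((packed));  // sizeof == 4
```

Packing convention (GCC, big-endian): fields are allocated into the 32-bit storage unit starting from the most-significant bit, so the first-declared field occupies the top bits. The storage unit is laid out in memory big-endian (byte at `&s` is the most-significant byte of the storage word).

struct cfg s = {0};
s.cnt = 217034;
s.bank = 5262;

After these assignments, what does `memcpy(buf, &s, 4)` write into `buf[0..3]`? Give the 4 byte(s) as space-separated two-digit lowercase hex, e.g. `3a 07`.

69 f9 54 8e

[13+:19] cnt=217034 & 0x7ffff = 0x34fca; word=0x69f94000
[0+:13] bank=5262 & 0x1fff = 0x148e; word=0x69f9548e
word = 0x69f9548e → big-endian bytes:
  [0]=0x69  [1]=0xf9  [2]=0x54  [3]=0x8e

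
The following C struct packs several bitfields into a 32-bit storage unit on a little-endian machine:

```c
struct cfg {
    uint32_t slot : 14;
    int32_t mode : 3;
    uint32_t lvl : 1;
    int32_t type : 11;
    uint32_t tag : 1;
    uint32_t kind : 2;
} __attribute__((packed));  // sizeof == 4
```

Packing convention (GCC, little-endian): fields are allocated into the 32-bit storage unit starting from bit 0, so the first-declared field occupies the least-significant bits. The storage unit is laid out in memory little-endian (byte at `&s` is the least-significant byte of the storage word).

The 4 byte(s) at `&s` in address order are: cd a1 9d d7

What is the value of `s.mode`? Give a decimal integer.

-2

[0]=0xcd [1]=0xa1 [2]=0x9d [3]=0xd7 (little-endian) → word 0xd79da1cd
slot [0+:14] = (word>>0) & 0x3fff = 8653
mode [14+:3] = (word>>14) & 0x7 = 6  ←
lvl [17+:1] = (word>>17) & 0x1 = 0
type [18+:11] = (word>>18) & 0x7ff = 1511
tag [29+:1] = (word>>29) & 0x1 = 0
kind [30+:2] = (word>>30) & 0x3 = 3
mode signed 3b, MSB=1: 6 - 8 = -2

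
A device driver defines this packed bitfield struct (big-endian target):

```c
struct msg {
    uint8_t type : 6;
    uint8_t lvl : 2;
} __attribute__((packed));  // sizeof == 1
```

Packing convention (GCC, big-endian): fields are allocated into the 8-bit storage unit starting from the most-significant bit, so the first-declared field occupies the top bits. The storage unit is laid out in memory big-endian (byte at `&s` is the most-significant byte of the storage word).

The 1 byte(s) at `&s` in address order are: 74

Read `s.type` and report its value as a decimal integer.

29

[0]=0x74 (big-endian) → word 0x74
type:6 @ bit 2 → (0x74>>2)&0x3f = 0x1d  ←
lvl:2 @ bit 0 → (0x74>>0)&0x3 = 0x0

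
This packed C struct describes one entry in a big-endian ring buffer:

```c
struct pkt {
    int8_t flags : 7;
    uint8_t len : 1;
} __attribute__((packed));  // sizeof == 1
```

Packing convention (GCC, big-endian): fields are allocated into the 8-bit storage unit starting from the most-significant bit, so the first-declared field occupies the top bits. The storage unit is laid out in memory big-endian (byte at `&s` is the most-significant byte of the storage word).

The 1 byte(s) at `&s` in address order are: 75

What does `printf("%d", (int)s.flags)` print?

58

[0]=0x75 (big-endian) → word 0x75
flags:7 @ bit 1 → (0x75>>1)&0x7f = 0x3a  ←
len:1 @ bit 0 → (0x75>>0)&0x1 = 0x1
flags signed 7b, MSB=0: value = 58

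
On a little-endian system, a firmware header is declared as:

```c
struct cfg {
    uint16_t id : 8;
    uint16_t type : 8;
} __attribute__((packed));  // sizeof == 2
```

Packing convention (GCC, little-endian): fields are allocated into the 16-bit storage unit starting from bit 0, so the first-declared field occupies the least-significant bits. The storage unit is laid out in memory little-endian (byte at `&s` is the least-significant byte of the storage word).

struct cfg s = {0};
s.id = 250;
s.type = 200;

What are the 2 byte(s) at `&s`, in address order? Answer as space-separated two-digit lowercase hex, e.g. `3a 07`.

fa c8

id (8b) val=250 bits=0xfa at bit 0: 0x00fa
type (8b) val=200 bits=0xc8 at bit 8: 0xc8fa
word = 0xc8fa → little-endian bytes:
  [0]=0xfa  [1]=0xc8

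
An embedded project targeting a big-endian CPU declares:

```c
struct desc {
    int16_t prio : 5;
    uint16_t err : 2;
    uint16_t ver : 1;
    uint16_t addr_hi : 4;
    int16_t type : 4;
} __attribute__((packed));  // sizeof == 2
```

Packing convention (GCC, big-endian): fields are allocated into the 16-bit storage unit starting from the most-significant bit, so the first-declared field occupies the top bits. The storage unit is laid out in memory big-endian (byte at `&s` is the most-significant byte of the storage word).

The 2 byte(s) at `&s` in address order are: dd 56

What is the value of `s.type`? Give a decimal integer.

6

[0]=0xdd [1]=0x56 (big-endian) → word 0xdd56
prio [11+:5] = (word>>11) & 0x1f = 27
err [9+:2] = (word>>9) & 0x3 = 2
ver [8+:1] = (word>>8) & 0x1 = 1
addr_hi [4+:4] = (word>>4) & 0xf = 5
type [0+:4] = (word>>0) & 0xf = 6  ←
type signed 4b, MSB=0: value = 6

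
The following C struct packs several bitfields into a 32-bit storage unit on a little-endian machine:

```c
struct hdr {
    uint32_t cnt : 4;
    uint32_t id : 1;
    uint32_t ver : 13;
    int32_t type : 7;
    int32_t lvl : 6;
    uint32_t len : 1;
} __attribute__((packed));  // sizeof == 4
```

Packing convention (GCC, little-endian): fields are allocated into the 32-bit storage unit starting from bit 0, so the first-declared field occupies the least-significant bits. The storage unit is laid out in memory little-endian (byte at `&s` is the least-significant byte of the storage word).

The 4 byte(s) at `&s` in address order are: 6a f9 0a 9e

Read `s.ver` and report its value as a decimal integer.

[0]=0x6a [1]=0xf9 [2]=0x0a [3]=0x9e (little-endian) → word 0x9e0af96a
cnt [0+:4] = (word>>0) & 0xf = 10
id [4+:1] = (word>>4) & 0x1 = 0
ver [5+:13] = (word>>5) & 0x1fff = 6091  ←
type [18+:7] = (word>>18) & 0x7f = 2
lvl [25+:6] = (word>>25) & 0x3f = 15
len [31+:1] = (word>>31) & 0x1 = 1

6091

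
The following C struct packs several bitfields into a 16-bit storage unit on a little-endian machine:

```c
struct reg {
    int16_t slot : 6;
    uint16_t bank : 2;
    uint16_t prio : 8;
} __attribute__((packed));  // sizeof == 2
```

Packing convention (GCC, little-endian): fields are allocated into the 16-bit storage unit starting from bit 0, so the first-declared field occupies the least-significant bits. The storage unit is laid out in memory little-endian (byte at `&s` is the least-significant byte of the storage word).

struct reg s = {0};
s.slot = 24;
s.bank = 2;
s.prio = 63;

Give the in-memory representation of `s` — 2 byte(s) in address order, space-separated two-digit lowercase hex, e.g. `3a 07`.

slot:6 = 24 → 0x18 << 0 → word 0x0018
bank:2 = 2 → 0x2 << 6 → word 0x0098
prio:8 = 63 → 0x3f << 8 → word 0x3f98
word = 0x3f98 → little-endian bytes:
  [0]=0x98  [1]=0x3f

98 3f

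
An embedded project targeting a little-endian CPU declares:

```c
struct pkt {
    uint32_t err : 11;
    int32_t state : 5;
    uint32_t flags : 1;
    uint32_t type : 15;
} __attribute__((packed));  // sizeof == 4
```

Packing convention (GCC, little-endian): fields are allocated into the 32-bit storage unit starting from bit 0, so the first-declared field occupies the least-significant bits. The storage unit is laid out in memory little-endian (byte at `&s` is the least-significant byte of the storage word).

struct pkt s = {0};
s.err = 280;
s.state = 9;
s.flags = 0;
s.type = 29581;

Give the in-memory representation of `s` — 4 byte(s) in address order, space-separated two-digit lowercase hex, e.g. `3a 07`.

18 49 1a e7

[0+:11] err=280 & 0x7ff = 0x118; word=0x00000118
[11+:5] state=9 & 0x1f = 0x9; word=0x00004918
[16+:1] flags=0 & 0x1 = 0x0; word=0x00004918
[17+:15] type=29581 & 0x7fff = 0x738d; word=0xe71a4918
word = 0xe71a4918 → little-endian bytes:
  [0]=0x18  [1]=0x49  [2]=0x1a  [3]=0xe7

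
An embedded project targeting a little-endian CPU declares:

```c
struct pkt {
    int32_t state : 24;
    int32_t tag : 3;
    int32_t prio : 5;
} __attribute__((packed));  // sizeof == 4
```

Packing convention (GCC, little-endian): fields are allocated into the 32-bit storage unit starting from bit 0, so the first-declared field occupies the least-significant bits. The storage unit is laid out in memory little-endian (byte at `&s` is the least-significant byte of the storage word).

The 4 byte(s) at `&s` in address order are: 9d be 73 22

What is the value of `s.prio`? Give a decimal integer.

[0]=0x9d [1]=0xbe [2]=0x73 [3]=0x22 (little-endian) → word 0x2273be9d
state:24 @ bit 0 → (0x2273be9d>>0)&0xffffff = 0x73be9d
tag:3 @ bit 24 → (0x2273be9d>>24)&0x7 = 0x2
prio:5 @ bit 27 → (0x2273be9d>>27)&0x1f = 0x4  ←
prio signed 5b, MSB=0: value = 4

4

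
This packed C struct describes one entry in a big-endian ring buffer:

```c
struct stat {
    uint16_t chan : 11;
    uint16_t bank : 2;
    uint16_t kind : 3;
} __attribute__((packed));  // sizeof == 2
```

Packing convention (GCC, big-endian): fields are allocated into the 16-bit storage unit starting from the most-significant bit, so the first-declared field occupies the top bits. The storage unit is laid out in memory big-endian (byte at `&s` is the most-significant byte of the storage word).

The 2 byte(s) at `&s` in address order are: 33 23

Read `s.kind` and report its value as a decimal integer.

[0]=0x33 [1]=0x23 (big-endian) → word 0x3323
chan:11 @ bit 5 → (0x3323>>5)&0x7ff = 0x199
bank:2 @ bit 3 → (0x3323>>3)&0x3 = 0x0
kind:3 @ bit 0 → (0x3323>>0)&0x7 = 0x3  ←

3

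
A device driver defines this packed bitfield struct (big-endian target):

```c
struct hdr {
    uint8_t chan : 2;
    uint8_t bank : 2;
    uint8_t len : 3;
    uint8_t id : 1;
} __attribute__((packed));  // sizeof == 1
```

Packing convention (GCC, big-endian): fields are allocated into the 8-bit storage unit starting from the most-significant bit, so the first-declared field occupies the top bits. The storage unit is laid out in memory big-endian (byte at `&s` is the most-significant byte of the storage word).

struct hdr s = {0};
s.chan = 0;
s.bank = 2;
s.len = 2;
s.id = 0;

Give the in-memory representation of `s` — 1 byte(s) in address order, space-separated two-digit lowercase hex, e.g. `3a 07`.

24

chan (2b) val=0 bits=0x0 at bit 6: 0x00
bank (2b) val=2 bits=0x2 at bit 4: 0x20
len (3b) val=2 bits=0x2 at bit 1: 0x24
id (1b) val=0 bits=0x0 at bit 0: 0x24
word = 0x24 → big-endian bytes:
  [0]=0x24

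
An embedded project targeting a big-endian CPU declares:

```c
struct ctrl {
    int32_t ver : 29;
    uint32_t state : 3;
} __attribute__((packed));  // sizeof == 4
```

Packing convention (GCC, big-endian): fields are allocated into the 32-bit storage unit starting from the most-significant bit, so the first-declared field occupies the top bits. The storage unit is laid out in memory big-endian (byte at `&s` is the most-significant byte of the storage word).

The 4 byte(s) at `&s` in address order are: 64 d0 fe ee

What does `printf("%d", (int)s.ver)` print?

[0]=0x64 [1]=0xd0 [2]=0xfe [3]=0xee (big-endian) → word 0x64d0feee
ver:29 @ bit 3 → (0x64d0feee>>3)&0x1fffffff = 0xc9a1fdd  ←
state:3 @ bit 0 → (0x64d0feee>>0)&0x7 = 0x6
ver signed 29b, MSB=0: value = 211427293

211427293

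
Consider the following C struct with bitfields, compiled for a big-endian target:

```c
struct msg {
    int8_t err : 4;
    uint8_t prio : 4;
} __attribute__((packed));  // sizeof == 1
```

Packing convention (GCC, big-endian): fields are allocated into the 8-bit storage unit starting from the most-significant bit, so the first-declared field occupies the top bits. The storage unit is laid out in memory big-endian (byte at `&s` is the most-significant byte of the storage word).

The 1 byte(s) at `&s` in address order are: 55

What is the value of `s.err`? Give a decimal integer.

[0]=0x55 (big-endian) → word 0x55
err [4+:4] = (word>>4) & 0xf = 5  ←
prio [0+:4] = (word>>0) & 0xf = 5
err signed 4b, MSB=0: value = 5

5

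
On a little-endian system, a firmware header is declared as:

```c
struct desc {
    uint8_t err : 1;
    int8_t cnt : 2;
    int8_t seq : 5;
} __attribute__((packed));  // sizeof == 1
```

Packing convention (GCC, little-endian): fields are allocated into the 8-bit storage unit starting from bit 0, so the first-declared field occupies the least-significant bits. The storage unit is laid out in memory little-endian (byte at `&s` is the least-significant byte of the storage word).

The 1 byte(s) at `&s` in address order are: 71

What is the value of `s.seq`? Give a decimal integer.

[0]=0x71 (little-endian) → word 0x71
err [0+:1] = (word>>0) & 0x1 = 1
cnt [1+:2] = (word>>1) & 0x3 = 0
seq [3+:5] = (word>>3) & 0x1f = 14  ←
seq signed 5b, MSB=0: value = 14

14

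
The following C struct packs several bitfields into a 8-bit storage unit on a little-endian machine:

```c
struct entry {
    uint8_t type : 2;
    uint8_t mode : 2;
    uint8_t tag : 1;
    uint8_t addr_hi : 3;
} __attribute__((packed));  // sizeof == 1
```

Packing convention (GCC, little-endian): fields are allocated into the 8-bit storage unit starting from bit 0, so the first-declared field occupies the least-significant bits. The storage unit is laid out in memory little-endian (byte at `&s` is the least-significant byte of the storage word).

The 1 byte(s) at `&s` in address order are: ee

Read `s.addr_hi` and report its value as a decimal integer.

7

[0]=0xee (little-endian) → word 0xee
type [0+:2] = (word>>0) & 0x3 = 2
mode [2+:2] = (word>>2) & 0x3 = 3
tag [4+:1] = (word>>4) & 0x1 = 0
addr_hi [5+:3] = (word>>5) & 0x7 = 7  ←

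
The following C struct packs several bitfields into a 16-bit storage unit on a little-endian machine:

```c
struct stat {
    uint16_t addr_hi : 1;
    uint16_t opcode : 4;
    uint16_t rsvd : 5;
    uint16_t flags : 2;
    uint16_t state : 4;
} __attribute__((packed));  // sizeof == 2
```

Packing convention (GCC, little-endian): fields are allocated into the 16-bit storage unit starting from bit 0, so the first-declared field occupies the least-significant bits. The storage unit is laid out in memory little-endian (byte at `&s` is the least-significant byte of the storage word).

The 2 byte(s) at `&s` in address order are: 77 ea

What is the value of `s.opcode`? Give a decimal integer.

11

[0]=0x77 [1]=0xea (little-endian) → word 0xea77
addr_hi [0+:1] = (word>>0) & 0x1 = 1
opcode [1+:4] = (word>>1) & 0xf = 11  ←
rsvd [5+:5] = (word>>5) & 0x1f = 19
flags [10+:2] = (word>>10) & 0x3 = 2
state [12+:4] = (word>>12) & 0xf = 14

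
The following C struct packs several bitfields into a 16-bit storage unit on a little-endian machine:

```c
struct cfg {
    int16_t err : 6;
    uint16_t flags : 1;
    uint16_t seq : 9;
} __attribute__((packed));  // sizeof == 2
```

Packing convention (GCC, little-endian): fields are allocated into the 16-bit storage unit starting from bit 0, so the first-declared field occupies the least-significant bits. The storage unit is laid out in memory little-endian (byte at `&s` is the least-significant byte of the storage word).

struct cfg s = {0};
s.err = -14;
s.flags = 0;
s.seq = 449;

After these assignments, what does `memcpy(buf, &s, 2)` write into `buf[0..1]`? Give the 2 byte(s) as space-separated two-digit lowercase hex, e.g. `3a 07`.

[0+:6] err=-14 & 0x3f = 0x32; word=0x0032
[6+:1] flags=0 & 0x1 = 0x0; word=0x0032
[7+:9] seq=449 & 0x1ff = 0x1c1; word=0xe0b2
word = 0xe0b2 → little-endian bytes:
  [0]=0xb2  [1]=0xe0

b2 e0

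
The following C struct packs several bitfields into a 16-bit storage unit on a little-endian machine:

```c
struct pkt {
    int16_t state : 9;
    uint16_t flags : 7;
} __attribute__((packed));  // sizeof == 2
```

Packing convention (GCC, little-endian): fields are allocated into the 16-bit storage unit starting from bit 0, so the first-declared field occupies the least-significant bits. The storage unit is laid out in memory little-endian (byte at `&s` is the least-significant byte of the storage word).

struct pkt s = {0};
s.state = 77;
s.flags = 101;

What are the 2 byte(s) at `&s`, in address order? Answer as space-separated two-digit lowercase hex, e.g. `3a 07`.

4d ca

[0+:9] state=77 & 0x1ff = 0x4d; word=0x004d
[9+:7] flags=101 & 0x7f = 0x65; word=0xca4d
word = 0xca4d → little-endian bytes:
  [0]=0x4d  [1]=0xca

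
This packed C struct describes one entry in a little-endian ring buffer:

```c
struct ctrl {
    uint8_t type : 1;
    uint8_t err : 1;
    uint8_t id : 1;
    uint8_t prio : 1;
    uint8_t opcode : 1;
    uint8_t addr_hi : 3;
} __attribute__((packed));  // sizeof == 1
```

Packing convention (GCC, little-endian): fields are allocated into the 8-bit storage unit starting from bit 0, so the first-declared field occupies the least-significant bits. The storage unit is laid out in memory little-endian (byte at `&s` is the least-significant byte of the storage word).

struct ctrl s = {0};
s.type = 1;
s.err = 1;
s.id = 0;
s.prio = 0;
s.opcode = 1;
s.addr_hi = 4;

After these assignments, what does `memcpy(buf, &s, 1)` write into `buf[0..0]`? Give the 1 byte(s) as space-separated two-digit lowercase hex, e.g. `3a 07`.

type:1 = 1 → 0x1 << 0 → word 0x01
err:1 = 1 → 0x1 << 1 → word 0x03
id:1 = 0 → 0x0 << 2 → word 0x03
prio:1 = 0 → 0x0 << 3 → word 0x03
opcode:1 = 1 → 0x1 << 4 → word 0x13
addr_hi:3 = 4 → 0x4 << 5 → word 0x93
word = 0x93 → little-endian bytes:
  [0]=0x93

93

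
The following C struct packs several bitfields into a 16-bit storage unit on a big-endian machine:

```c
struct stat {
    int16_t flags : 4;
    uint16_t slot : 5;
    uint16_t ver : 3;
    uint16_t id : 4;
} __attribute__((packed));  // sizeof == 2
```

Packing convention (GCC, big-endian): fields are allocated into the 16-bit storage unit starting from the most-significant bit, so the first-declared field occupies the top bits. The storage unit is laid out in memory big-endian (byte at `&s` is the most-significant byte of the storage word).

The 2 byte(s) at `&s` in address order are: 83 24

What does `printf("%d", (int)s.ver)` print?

2

[0]=0x83 [1]=0x24 (big-endian) → word 0x8324
flags [12+:4] = (word>>12) & 0xf = 8
slot [7+:5] = (word>>7) & 0x1f = 6
ver [4+:3] = (word>>4) & 0x7 = 2  ←
id [0+:4] = (word>>0) & 0xf = 4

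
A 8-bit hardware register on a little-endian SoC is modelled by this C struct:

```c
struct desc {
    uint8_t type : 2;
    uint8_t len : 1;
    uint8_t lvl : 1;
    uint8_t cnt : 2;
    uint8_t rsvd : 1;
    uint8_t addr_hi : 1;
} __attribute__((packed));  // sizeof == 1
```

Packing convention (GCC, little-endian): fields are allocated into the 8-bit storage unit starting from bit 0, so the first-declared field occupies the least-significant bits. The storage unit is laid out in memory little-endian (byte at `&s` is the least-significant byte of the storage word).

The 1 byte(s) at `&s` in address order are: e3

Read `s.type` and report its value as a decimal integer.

3

[0]=0xe3 (little-endian) → word 0xe3
type [0+:2] = (word>>0) & 0x3 = 3  ←
len [2+:1] = (word>>2) & 0x1 = 0
lvl [3+:1] = (word>>3) & 0x1 = 0
cnt [4+:2] = (word>>4) & 0x3 = 2
rsvd [6+:1] = (word>>6) & 0x1 = 1
addr_hi [7+:1] = (word>>7) & 0x1 = 1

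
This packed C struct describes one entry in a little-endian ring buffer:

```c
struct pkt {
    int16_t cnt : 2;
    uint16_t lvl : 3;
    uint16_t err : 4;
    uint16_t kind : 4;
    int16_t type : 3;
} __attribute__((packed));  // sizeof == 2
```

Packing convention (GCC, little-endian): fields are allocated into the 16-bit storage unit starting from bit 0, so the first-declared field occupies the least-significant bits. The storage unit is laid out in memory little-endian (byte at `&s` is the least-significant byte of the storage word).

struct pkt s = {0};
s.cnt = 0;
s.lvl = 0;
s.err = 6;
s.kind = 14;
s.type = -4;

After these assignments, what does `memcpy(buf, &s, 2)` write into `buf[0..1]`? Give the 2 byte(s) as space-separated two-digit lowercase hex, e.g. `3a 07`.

cnt:2 = 0 → 0x0 << 0 → word 0x0000
lvl:3 = 0 → 0x0 << 2 → word 0x0000
err:4 = 6 → 0x6 << 5 → word 0x00c0
kind:4 = 14 → 0xe << 9 → word 0x1cc0
type:3 = -4 → 0x4 << 13 → word 0x9cc0
word = 0x9cc0 → little-endian bytes:
  [0]=0xc0  [1]=0x9c

c0 9c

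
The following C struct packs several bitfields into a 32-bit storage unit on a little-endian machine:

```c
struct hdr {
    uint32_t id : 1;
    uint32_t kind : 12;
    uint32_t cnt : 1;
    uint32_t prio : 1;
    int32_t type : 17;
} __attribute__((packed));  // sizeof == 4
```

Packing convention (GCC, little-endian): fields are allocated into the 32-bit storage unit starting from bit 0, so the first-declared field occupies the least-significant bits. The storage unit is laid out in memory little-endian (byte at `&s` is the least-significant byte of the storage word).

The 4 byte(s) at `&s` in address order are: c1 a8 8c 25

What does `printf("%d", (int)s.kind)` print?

1120

[0]=0xc1 [1]=0xa8 [2]=0x8c [3]=0x25 (little-endian) → word 0x258ca8c1
id:1 @ bit 0 → (0x258ca8c1>>0)&0x1 = 0x1
kind:12 @ bit 1 → (0x258ca8c1>>1)&0xfff = 0x460  ←
cnt:1 @ bit 13 → (0x258ca8c1>>13)&0x1 = 0x1
prio:1 @ bit 14 → (0x258ca8c1>>14)&0x1 = 0x0
type:17 @ bit 15 → (0x258ca8c1>>15)&0x1ffff = 0x4b19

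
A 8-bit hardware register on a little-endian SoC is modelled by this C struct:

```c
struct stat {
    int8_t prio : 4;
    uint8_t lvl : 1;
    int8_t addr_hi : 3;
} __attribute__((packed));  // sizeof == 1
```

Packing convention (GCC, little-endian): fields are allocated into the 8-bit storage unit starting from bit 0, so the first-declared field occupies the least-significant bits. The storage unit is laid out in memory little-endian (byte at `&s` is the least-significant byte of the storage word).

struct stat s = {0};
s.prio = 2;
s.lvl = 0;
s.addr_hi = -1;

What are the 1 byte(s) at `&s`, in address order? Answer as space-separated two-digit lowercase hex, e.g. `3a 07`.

e2

prio:4 = 2 → 0x2 << 0 → word 0x02
lvl:1 = 0 → 0x0 << 4 → word 0x02
addr_hi:3 = -1 → 0x7 << 5 → word 0xe2
word = 0xe2 → little-endian bytes:
  [0]=0xe2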